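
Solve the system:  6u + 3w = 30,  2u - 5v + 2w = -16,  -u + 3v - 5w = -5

u = 3, v = 6, w = 4

Row-reduce the augmented matrix:
R1 ← R1 / (6).
R2 ← R2 − 2·R1.
R3 ← R3 + 1·R1.
R2 ← R2 / (-5).
R3 ← R3 − 3·R2.
R3 ← R3 / (-39/10).
R1 ← R1 − 1/2·R3.
R2 ← R2 + 1/5·R3.
Reading off the reduced rows gives u = 3, v = 6, w = 4.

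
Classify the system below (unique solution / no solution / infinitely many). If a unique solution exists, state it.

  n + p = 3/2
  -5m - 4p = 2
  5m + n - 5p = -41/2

Row-reduce the augmented matrix:
Swap R1 and R2.
R1 ← R1 / (-5).
R3 ← R3 − 5·R1.
R3 ← R3 − 1·R2.
R3 ← R3 / (-10).
R1 ← R1 − 4/5·R3.
R2 ← R2 − 1·R3.
Reading off the reduced rows gives m = -2, n = -1/2, p = 2.

m = -2, n = -1/2, p = 2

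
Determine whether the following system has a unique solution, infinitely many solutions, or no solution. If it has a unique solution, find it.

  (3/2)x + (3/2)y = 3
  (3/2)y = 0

Row-reduce the augmented matrix:
R1 ← R1 / (3/2).
R2 ← R2 / (3/2).
R1 ← R1 − 1·R2.
Reading off the reduced rows gives x = 2, y = 0.

x = 2, y = 0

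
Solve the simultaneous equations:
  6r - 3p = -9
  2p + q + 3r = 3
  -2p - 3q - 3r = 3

p = 3, q = -3, r = 0

Row-reduce the augmented matrix:
R1 ← R1 / (-3).
R2 ← R2 − 2·R1.
R3 ← R3 + 2·R1.
R3 ← R3 + 3·R2.
R3 ← R3 / (14).
R1 ← R1 + 2·R3.
R2 ← R2 − 7·R3.
Reading off the reduced rows gives p = 3, q = -3, r = 0.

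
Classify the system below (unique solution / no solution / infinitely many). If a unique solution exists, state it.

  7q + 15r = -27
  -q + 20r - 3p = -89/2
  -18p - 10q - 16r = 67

Row-reduce the augmented matrix:
Swap R1 and R2.
R1 ← R1 / (-3).
R3 ← R3 + 18·R1.
R2 ← R2 / (7).
R1 ← R1 − 1/3·R2.
R3 ← R3 + 4·R2.
R3 ← R3 / (-892/7).
R1 ← R1 + 155/21·R3.
R2 ← R2 − 15/7·R3.
Reading off the reduced rows gives p = -7/3, q = 3/2, r = -5/2.

p = -7/3, q = 3/2, r = -5/2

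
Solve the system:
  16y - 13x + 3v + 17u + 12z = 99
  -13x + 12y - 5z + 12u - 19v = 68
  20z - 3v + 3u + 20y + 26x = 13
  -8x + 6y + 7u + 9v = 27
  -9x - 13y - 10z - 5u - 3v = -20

Row-reduce:
R1 ← R1 / (-13).
R2 ← R2 + 13·R1.
R3 ← R3 − 26·R1.
R4 ← R4 + 8·R1.
R5 ← R5 + 9·R1.
R2 ← R2 / (-4).
R1 ← R1 + 16/13·R2.
R3 ← R3 − 52·R2.
R4 ← R4 + 50/13·R2.
R5 ← R5 + 313/13·R2.
R3 ← R3 / (-177).
R1 ← R1 − 56/13·R3.
R2 ← R2 − 17/4·R3.
R4 ← R4 − 233/26·R3.
R5 ← R5 − 4369/52·R3.
R4 ← R4 / (-329/4602).
R1 ← R1 + 1037/2301·R4.
R2 ← R2 − 409/708·R4.
R3 ← R3 − 28/177·R4.
R5 ← R5 − 329/9204·R4.
Rank is 4 with 5 unknowns, leaving v free.

infinitely many solutions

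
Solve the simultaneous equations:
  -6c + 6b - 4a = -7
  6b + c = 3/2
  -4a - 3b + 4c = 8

Row-reduce the augmented matrix:
R1 ← R1 / (-4).
R3 ← R3 + 4·R1.
R2 ← R2 / (6).
R1 ← R1 + 3/2·R2.
R3 ← R3 + 9·R2.
R3 ← R3 / (23/2).
R1 ← R1 − 7/4·R3.
R2 ← R2 − 1/6·R3.
Reading off the reduced rows gives a = -1/2, b = 0, c = 3/2.

a = -1/2, b = 0, c = 3/2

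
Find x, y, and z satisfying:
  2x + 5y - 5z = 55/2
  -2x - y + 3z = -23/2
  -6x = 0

x = 0, y = 5/2, z = -3

Row-reduce the augmented matrix:
R1 ← R1 / (2).
R2 ← R2 + 2·R1.
R3 ← R3 + 6·R1.
R2 ← R2 / (4).
R1 ← R1 − 5/2·R2.
R3 ← R3 − 15·R2.
R3 ← R3 / (-15/2).
R1 ← R1 + 5/4·R3.
R2 ← R2 + 1/2·R3.
Reading off the reduced rows gives x = 0, y = 5/2, z = -3.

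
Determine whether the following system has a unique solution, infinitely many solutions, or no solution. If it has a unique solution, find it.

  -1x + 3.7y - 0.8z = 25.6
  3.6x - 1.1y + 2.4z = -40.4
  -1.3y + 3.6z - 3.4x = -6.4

x = -6, y = 4, z = -6

Row-reduce the augmented matrix:
R1 ← R1 / (-1).
R2 ← R2 − 18/5·R1.
R3 ← R3 + 17/5·R1.
R2 ← R2 / (611/50).
R1 ← R1 + 37/10·R2.
R3 ← R3 + 347/25·R2.
R3 ← R3 / (17642/3055).
R1 ← R1 − 400/611·R3.
R2 ← R2 + 24/611·R3.
Reading off the reduced rows gives x = -6, y = 4, z = -6.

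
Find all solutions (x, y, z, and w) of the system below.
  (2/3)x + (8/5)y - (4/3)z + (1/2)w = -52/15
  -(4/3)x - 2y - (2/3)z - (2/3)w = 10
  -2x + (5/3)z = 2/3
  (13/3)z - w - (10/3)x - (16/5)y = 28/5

no solution

Row-reduce:
R1 ← R1 / (2/3).
R2 ← R2 + 4/3·R1.
R3 ← R3 + 2·R1.
R4 ← R4 + 10/3·R1.
R2 ← R2 / (6/5).
R1 ← R1 − 12/5·R2.
R3 ← R3 − 24/5·R2.
R4 ← R4 − 24/5·R2.
R3 ← R3 / (11).
R1 ← R1 − 14/3·R3.
R2 ← R2 + 25/9·R3.
R4 ← R4 − 11·R3.
Row 4 reduces to 0 = -2, a contradiction. The system is inconsistent.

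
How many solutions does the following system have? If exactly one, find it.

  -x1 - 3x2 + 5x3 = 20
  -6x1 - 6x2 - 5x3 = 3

infinitely many solutions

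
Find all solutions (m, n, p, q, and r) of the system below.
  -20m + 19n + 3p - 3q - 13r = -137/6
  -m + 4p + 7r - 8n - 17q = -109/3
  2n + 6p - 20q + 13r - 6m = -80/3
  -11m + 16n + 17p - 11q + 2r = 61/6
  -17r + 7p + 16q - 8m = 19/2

m = 2, n = 5/3, p = 3/2, q = 2, r = 1

Row-reduce the augmented matrix:
R1 ← R1 / (-20).
R2 ← R2 + 1·R1.
R3 ← R3 + 6·R1.
R4 ← R4 + 11·R1.
R5 ← R5 + 8·R1.
R2 ← R2 / (-179/20).
R1 ← R1 + 19/20·R2.
R3 ← R3 + 37/10·R2.
R4 ← R4 − 111/20·R2.
R5 ← R5 + 38/5·R2.
R3 ← R3 / (628/179).
R1 ← R1 + 100/179·R3.
R2 ← R2 + 77/179·R3.
R4 ← R4 − 3175/179·R3.
R5 ← R5 − 453/179·R3.
R4 ← R4 / (6523/157).
R1 ← R1 − 1/157·R4.
R2 ← R2 − 62/157·R4.
R3 ← R3 + 543/157·R4.
R5 ← R5 − 6321/157·R4.
R5 ← R5 / (167204/6523).
R1 ← R1 − 53071/26092·R5.
R2 ← R2 − 35425/26092·R5.
R3 ← R3 + 4627/6523·R5.
R4 ← R4 + 34891/26092·R5.
Reading off the reduced rows gives m = 2, n = 5/3, p = 3/2, q = 2, r = 1.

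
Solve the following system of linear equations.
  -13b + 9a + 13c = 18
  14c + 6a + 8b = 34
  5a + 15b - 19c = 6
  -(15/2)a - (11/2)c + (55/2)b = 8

no solution

Row-reduce:
R1 ← R1 / (9).
R2 ← R2 − 6·R1.
R3 ← R3 − 5·R1.
R4 ← R4 + 15/2·R1.
R2 ← R2 / (50/3).
R1 ← R1 + 13/9·R2.
R3 ← R3 − 200/9·R2.
R4 ← R4 − 50/3·R2.
R3 ← R3 / (-100/3).
R1 ← R1 − 143/75·R3.
R2 ← R2 − 8/25·R3.
Row 4 reduces to 0 = 1, a contradiction. The system is inconsistent.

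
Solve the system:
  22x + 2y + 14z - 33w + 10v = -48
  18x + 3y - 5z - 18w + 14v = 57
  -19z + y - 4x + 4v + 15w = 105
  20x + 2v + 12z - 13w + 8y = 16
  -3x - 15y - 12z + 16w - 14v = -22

Row-reduce:
R1 ← R1 / (22).
R2 ← R2 − 18·R1.
R3 ← R3 + 4·R1.
R4 ← R4 − 20·R1.
R5 ← R5 + 3·R1.
R2 ← R2 / (15/11).
R1 ← R1 − 1/11·R2.
R3 ← R3 − 15/11·R2.
R4 ← R4 − 68/11·R2.
R5 ← R5 + 162/11·R2.
Swap R3 and R4.
R3 ← R3 / (1108/15).
R1 ← R1 − 26/15·R3.
R2 ← R2 + 181/15·R3.
R5 ← R5 + 939/5·R3.
Swap R4 and R5.
R4 ← R4 / (53395/1108).
R1 ← R1 + 427/277·R4.
R2 ← R2 − 3005/1108·R4.
R3 ← R3 + 357/1108·R4.
Rank is 4 with 5 unknowns, leaving v free.

infinitely many solutions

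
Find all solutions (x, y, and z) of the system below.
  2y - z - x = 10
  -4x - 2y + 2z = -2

Row-reduce:
R1 ← R1 / (-1).
R2 ← R2 + 4·R1.
R2 ← R2 / (-10).
R1 ← R1 + 2·R2.
Rank is 2 with 3 unknowns, leaving z free.

infinitely many solutions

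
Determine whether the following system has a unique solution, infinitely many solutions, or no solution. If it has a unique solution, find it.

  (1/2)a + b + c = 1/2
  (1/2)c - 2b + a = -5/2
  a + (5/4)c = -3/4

infinitely many solutions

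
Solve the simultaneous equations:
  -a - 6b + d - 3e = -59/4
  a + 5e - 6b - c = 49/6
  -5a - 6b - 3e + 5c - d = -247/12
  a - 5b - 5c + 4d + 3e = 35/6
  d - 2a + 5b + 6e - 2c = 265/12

Row-reduce the augmented matrix:
R1 ← R1 / (-1).
R2 ← R2 − 1·R1.
R3 ← R3 + 5·R1.
R4 ← R4 − 1·R1.
R5 ← R5 + 2·R1.
R2 ← R2 / (-12).
R1 ← R1 − 6·R2.
R3 ← R3 − 24·R2.
R4 ← R4 + 11·R2.
R5 ← R5 − 17·R2.
R3 ← R3 / (3).
R1 ← R1 + 1/2·R3.
R2 ← R2 − 1/12·R3.
R4 ← R4 + 49/12·R3.
R5 ← R5 + 41/12·R3.
R4 ← R4 / (-49/36).
R1 ← R1 + 7/6·R4.
R2 ← R2 − 1/36·R4.
R3 ← R3 + 4/3·R4.
R5 ← R5 + 149/36·R4.
R5 ← R5 / (-1352/49).
R1 ← R1 + 73/7·R5.
R2 ← R2 + 10/49·R5.
R3 ← R3 + 696/49·R5.
R4 ← R4 + 718/49·R5.
Reading off the reduced rows gives a = 0, b = 1, c = -5/3, d = -5/4, e = 5/2.

a = 0, b = 1, c = -5/3, d = -5/4, e = 5/2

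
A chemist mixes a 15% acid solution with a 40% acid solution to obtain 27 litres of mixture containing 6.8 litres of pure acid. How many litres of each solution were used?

Let a = litres of solution A, b = litres of solution B.
  a + b = 27
  (3/20)a + (2/5)b = 34/5
From equation 1: a = 27 − b.
Substitute into equation 2 and solve: b = 11.
Then a = 16.

litres of solution A: 16, litres of solution B: 11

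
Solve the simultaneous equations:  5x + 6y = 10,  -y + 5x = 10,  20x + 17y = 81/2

Row-reduce:
R1 ← R1 / (5).
R2 ← R2 − 5·R1.
R3 ← R3 − 20·R1.
R2 ← R2 / (-7).
R1 ← R1 − 6/5·R2.
R3 ← R3 + 7·R2.
Row 3 reduces to 0 = 1/2, a contradiction. The system is inconsistent.

no solution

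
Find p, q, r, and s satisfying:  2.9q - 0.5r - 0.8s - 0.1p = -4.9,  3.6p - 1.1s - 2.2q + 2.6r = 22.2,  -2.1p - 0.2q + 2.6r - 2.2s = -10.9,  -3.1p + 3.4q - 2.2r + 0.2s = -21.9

p = 5, q = 1, r = 5, s = 6

Row-reduce the augmented matrix:
R1 ← R1 / (-1/10).
R2 ← R2 − 18/5·R1.
R3 ← R3 + 21/10·R1.
R4 ← R4 + 31/10·R1.
R2 ← R2 / (511/5).
R1 ← R1 + 29·R2.
R3 ← R3 + 611/10·R2.
R4 ← R4 + 173/2·R2.
R3 ← R3 / (1421/365).
R1 ← R1 − 46/73·R3.
R2 ← R2 + 11/73·R3.
R4 ← R4 − 97/365·R3.
R4 ← R4 / (-8271/99470).
R1 ← R1 − 456/9947·R4.
R2 ← R2 + 16685/39788·R4.
R3 ← R3 + 33477/39788·R4.
Reading off the reduced rows gives p = 5, q = 1, r = 5, s = 6.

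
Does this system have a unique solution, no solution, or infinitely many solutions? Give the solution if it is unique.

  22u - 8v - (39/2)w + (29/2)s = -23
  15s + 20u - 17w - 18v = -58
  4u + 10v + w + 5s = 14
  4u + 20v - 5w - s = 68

no solution

Row-reduce:
R1 ← R1 / (22).
R2 ← R2 − 20·R1.
R3 ← R3 − 4·R1.
R4 ← R4 − 4·R1.
R2 ← R2 / (-118/11).
R1 ← R1 + 4/11·R2.
R3 ← R3 − 126/11·R2.
R4 ← R4 − 236/11·R2.
R3 ← R3 / (314/59).
R1 ← R1 + 215/236·R3.
R2 ← R2 + 4/59·R3.
Row 4 reduces to 0 = -2, a contradiction. The system is inconsistent.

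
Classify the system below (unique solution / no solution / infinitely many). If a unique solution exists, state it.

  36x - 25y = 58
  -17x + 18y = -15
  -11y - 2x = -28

Row-reduce the augmented matrix:
R1 ← R1 / (36).
R2 ← R2 + 17·R1.
R3 ← R3 + 2·R1.
R2 ← R2 / (223/36).
R1 ← R1 + 25/36·R2.
R3 ← R3 + 223/18·R2.
R3 reduces to 0 = 0, so the extra equation is consistent.
Reading off the reduced rows gives x = 3, y = 2.

x = 3, y = 2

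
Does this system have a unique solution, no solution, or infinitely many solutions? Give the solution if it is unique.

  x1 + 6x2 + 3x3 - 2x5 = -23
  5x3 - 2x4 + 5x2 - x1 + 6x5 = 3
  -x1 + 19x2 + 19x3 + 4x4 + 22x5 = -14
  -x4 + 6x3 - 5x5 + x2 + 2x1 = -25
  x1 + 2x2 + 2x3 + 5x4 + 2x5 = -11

no solution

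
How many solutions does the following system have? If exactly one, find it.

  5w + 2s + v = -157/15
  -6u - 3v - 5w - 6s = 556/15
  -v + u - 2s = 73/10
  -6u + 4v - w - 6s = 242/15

u = -3/2, v = -14/5, w = -1/3, s = -3

Row-reduce the augmented matrix:
Swap R1 and R2.
R1 ← R1 / (-6).
R3 ← R3 − 1·R1.
R4 ← R4 + 6·R1.
R1 ← R1 − 1/2·R2.
R3 ← R3 + 3/2·R2.
R4 ← R4 − 7·R2.
R3 ← R3 / (20/3).
R1 ← R1 + 5/3·R3.
R2 ← R2 − 5·R3.
R4 ← R4 + 31·R3.
R4 ← R4 / (-14).
R2 ← R2 − 2·R4.
Reading off the reduced rows gives u = -3/2, v = -14/5, w = -1/3, s = -3.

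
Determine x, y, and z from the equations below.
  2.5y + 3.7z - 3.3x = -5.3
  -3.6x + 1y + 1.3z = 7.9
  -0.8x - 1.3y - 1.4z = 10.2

x = -4, y = 0, z = -5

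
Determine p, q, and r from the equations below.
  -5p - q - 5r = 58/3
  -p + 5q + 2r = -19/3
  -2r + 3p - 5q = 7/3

p = -2, q = -1, r = -5/3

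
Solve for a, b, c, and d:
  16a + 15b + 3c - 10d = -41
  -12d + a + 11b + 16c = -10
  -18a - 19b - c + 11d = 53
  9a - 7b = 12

a = -1, b = -3, c = 0, d = -2

Row-reduce the augmented matrix:
R1 ← R1 / (16).
R2 ← R2 − 1·R1.
R3 ← R3 + 18·R1.
R4 ← R4 − 9·R1.
R2 ← R2 / (161/16).
R1 ← R1 − 15/16·R2.
R3 ← R3 + 17/8·R2.
R4 ← R4 + 247/16·R2.
R3 ← R3 / (40/7).
R1 ← R1 + 9/7·R3.
R2 ← R2 − 11/7·R3.
R4 ← R4 − 158/7·R3.
R4 ← R4 / (-27/20).
R1 ← R1 + 149/920·R4.
R2 ← R2 + 369/920·R4.
R3 ← R3 + 427/920·R4.
Reading off the reduced rows gives a = -1, b = -3, c = 0, d = -2.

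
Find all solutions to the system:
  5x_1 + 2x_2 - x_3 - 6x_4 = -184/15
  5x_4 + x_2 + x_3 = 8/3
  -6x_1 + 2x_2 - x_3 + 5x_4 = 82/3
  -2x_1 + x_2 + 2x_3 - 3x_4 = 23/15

Row-reduce the augmented matrix:
R1 ← R1 / (5).
R3 ← R3 + 6·R1.
R4 ← R4 + 2·R1.
R1 ← R1 − 2/5·R2.
R3 ← R3 − 22/5·R2.
R4 ← R4 − 9/5·R2.
R3 ← R3 / (-33/5).
R1 ← R1 + 3/5·R3.
R2 ← R2 − 1·R3.
R4 ← R4 + 1/5·R3.
R4 ← R4 / (-41/3).
R1 ← R1 + 1·R4.
R2 ← R2 − 4/3·R4.
R3 ← R3 − 11/3·R4.
Reading off the reduced rows gives x_1 = -3, x_2 = 2, x_3 = -7/3, x_4 = 3/5.

x_1 = -3, x_2 = 2, x_3 = -7/3, x_4 = 3/5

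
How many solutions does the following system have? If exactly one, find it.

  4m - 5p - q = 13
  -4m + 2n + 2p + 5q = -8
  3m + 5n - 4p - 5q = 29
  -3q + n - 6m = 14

m = -1, n = 2, p = -3, q = -2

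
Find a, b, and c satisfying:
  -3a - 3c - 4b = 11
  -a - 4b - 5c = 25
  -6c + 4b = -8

a = 5, b = -5, c = -2

Row-reduce the augmented matrix:
R1 ← R1 / (-3).
R2 ← R2 + 1·R1.
R2 ← R2 / (-8/3).
R1 ← R1 − 4/3·R2.
R3 ← R3 − 4·R2.
R3 ← R3 / (-12).
R1 ← R1 + 1·R3.
R2 ← R2 − 3/2·R3.
Reading off the reduced rows gives a = 5, b = -5, c = -2.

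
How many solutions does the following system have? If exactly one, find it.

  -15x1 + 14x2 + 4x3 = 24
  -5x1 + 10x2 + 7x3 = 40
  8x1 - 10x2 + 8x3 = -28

Row-reduce the augmented matrix:
R1 ← R1 / (-15).
R2 ← R2 + 5·R1.
R3 ← R3 − 8·R1.
R2 ← R2 / (16/3).
R1 ← R1 + 14/15·R2.
R3 ← R3 + 38/15·R2.
R3 ← R3 / (513/40).
R1 ← R1 − 29/40·R3.
R2 ← R2 − 17/16·R3.
Reading off the reduced rows gives x1 = 4, x2 = 6, x3 = 0.

x1 = 4, x2 = 6, x3 = 0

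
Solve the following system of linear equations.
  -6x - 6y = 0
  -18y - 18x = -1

Row-reduce:
R1 ← R1 / (-6).
R2 ← R2 + 18·R1.
Row 2 reduces to 0 = -1, a contradiction. The system is inconsistent.

no solution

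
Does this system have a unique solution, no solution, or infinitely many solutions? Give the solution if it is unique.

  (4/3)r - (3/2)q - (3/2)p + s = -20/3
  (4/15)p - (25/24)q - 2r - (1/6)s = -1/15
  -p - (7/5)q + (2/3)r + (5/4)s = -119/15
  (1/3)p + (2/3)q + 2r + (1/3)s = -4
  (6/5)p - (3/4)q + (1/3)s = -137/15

no solution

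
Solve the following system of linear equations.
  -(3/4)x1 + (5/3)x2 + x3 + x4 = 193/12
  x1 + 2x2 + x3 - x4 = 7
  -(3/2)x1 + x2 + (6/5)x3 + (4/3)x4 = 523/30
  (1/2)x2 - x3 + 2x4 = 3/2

x1 = -5, x2 = 5, x3 = 3, x4 = 1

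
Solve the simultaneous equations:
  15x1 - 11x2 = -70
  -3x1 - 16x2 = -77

Row-reduce the augmented matrix:
R1 ← R1 / (15).
R2 ← R2 + 3·R1.
R2 ← R2 / (-91/5).
R1 ← R1 + 11/15·R2.
Reading off the reduced rows gives x1 = -1, x2 = 5.

x1 = -1, x2 = 5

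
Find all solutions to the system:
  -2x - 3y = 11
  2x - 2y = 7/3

Row-reduce the augmented matrix:
R1 ← R1 / (-2).
R2 ← R2 − 2·R1.
R2 ← R2 / (-5).
R1 ← R1 − 3/2·R2.
Reading off the reduced rows gives x = -3/2, y = -8/3.

x = -3/2, y = -8/3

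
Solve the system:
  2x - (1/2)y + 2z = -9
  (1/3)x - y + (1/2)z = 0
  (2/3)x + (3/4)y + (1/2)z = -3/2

no solution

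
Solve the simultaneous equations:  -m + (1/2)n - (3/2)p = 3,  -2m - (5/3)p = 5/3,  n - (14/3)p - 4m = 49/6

no solution

Row-reduce:
R1 ← R1 / (-1).
R2 ← R2 + 2·R1.
R3 ← R3 + 4·R1.
R2 ← R2 / (-1).
R1 ← R1 + 1/2·R2.
R3 ← R3 + 1·R2.
Row 3 reduces to 0 = 1/2, a contradiction. The system is inconsistent.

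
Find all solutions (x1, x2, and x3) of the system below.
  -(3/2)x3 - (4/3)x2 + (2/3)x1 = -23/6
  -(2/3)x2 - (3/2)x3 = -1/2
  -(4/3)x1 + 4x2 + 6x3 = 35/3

no solution

Row-reduce:
R1 ← R1 / (2/3).
R3 ← R3 + 4/3·R1.
R2 ← R2 / (-2/3).
R1 ← R1 + 2·R2.
R3 ← R3 − 4/3·R2.
Row 3 reduces to 0 = 3, a contradiction. The system is inconsistent.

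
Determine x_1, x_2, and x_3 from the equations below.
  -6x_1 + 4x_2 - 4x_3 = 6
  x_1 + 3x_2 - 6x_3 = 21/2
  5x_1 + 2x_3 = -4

x_1 = 0, x_2 = -1/2, x_3 = -2

Row-reduce the augmented matrix:
R1 ← R1 / (-6).
R2 ← R2 − 1·R1.
R3 ← R3 − 5·R1.
R2 ← R2 / (11/3).
R1 ← R1 + 2/3·R2.
R3 ← R3 − 10/3·R2.
R3 ← R3 / (52/11).
R1 ← R1 + 6/11·R3.
R2 ← R2 + 20/11·R3.
Reading off the reduced rows gives x_1 = 0, x_2 = -1/2, x_3 = -2.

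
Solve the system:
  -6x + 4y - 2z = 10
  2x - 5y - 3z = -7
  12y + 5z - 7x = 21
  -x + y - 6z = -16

no solution

Row-reduce:
R1 ← R1 / (-6).
R2 ← R2 − 2·R1.
R3 ← R3 + 7·R1.
R4 ← R4 + 1·R1.
R2 ← R2 / (-11/3).
R1 ← R1 + 2/3·R2.
R3 ← R3 − 22/3·R2.
R4 ← R4 − 1/3·R2.
Swap R3 and R4.
R3 ← R3 / (-6).
R1 ← R1 − 1·R3.
R2 ← R2 − 1·R3.
Row 4 reduces to 0 = 2, a contradiction. The system is inconsistent.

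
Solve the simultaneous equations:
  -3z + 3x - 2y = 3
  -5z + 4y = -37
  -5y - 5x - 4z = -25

x = 4, y = -3, z = 5

Row-reduce the augmented matrix:
R1 ← R1 / (3).
R3 ← R3 + 5·R1.
R2 ← R2 / (4).
R1 ← R1 + 2/3·R2.
R3 ← R3 + 25/3·R2.
R3 ← R3 / (-233/12).
R1 ← R1 + 11/6·R3.
R2 ← R2 + 5/4·R3.
Reading off the reduced rows gives x = 4, y = -3, z = 5.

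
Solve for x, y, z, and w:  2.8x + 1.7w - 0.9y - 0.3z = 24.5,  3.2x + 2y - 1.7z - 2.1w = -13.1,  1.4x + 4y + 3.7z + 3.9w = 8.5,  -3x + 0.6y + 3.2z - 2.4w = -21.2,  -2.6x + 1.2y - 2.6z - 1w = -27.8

x = 4, y = -6, z = 2, w = 5

Row-reduce the augmented matrix:
R1 ← R1 / (14/5).
R2 ← R2 − 16/5·R1.
R3 ← R3 − 7/5·R1.
R4 ← R4 + 3·R1.
R5 ← R5 + 13/5·R1.
R2 ← R2 / (106/35).
R1 ← R1 + 9/28·R2.
R3 ← R3 − 89/20·R2.
R4 ← R4 + 51/140·R2.
R5 ← R5 − 51/140·R2.
R3 ← R3 / (24779/4240).
R1 ← R1 + 213/848·R3.
R2 ← R2 + 95/212·R3.
R4 ← R4 − 11513/4240·R3.
R5 ← R5 + 11513/4240·R3.
R4 ← R4 / (-649459/123895).
R1 ← R1 − 197/349·R4.
R2 ← R2 + 15996/24779·R4.
R3 ← R3 − 38119/24779·R4.
R5 ← R5 − 649459/123895·R4.
R5 reduces to 0 = 0, so the extra equation is consistent.
Reading off the reduced rows gives x = 4, y = -6, z = 2, w = 5.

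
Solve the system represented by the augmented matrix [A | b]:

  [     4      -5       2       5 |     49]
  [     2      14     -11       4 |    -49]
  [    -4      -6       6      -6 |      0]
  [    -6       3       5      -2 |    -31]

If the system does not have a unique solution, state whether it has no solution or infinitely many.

Row-reduce:
R1 ← R1 / (4).
R2 ← R2 − 2·R1.
R3 ← R3 + 4·R1.
R4 ← R4 + 6·R1.
R2 ← R2 / (33/2).
R1 ← R1 + 5/4·R2.
R3 ← R3 + 11·R2.
R4 ← R4 + 9/2·R2.
Swap R3 and R4.
R3 ← R3 / (52/11).
R1 ← R1 + 9/22·R3.
R2 ← R2 + 8/11·R3.
Rank is 3 with 4 unknowns, leaving x_4 free.

infinitely many solutions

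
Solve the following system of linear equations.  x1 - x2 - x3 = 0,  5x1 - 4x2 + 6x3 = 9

infinitely many solutions

Row-reduce:
R2 ← R2 − 5·R1.
R1 ← R1 + 1·R2.
Rank is 2 with 3 unknowns, leaving x3 free.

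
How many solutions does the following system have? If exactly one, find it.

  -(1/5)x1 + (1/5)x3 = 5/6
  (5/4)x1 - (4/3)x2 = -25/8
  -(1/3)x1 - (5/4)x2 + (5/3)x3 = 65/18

x1 = -5/2, x2 = 0, x3 = 5/3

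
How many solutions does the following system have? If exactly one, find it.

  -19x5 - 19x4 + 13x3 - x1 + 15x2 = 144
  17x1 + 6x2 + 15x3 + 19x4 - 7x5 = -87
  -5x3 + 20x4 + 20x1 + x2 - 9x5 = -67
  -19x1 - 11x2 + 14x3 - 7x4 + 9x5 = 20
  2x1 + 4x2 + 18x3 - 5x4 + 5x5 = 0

x1 = 1, x2 = -3, x3 = 0, x4 = -6, x5 = -4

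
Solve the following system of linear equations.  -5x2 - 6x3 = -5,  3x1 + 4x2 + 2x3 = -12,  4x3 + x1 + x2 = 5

x1 = -3, x2 = -2, x3 = 5/2

Row-reduce the augmented matrix:
Swap R1 and R2.
R1 ← R1 / (3).
R3 ← R3 − 1·R1.
R2 ← R2 / (-5).
R1 ← R1 − 4/3·R2.
R3 ← R3 + 1/3·R2.
R3 ← R3 / (56/15).
R1 ← R1 + 14/15·R3.
R2 ← R2 − 6/5·R3.
Reading off the reduced rows gives x1 = -3, x2 = -2, x3 = 5/2.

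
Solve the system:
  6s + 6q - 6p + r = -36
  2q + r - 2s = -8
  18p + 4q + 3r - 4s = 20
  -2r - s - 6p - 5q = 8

infinitely many solutions

Row-reduce:
R1 ← R1 / (-6).
R3 ← R3 − 18·R1.
R4 ← R4 + 6·R1.
R2 ← R2 / (2).
R1 ← R1 + 1·R2.
R3 ← R3 − 22·R2.
R4 ← R4 + 11·R2.
R3 ← R3 / (-5).
R1 ← R1 − 1/3·R3.
R2 ← R2 − 1/2·R3.
R4 ← R4 − 5/2·R3.
Rank is 3 with 4 unknowns, leaving s free.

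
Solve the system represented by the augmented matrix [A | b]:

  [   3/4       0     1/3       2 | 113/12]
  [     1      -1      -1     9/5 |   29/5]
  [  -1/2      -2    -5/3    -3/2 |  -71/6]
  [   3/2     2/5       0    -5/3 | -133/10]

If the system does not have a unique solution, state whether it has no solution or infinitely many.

Row-reduce the augmented matrix:
R1 ← R1 / (3/4).
R2 ← R2 − 1·R1.
R3 ← R3 + 1/2·R1.
R4 ← R4 − 3/2·R1.
R2 ← R2 / (-1).
R3 ← R3 + 2·R2.
R4 ← R4 − 2/5·R2.
R3 ← R3 / (13/9).
R1 ← R1 − 4/9·R3.
R2 ← R2 − 13/9·R3.
R4 ← R4 + 56/45·R3.
R4 ← R4 / (-4547/975).
R1 ← R1 − 142/65·R4.
R2 ← R2 + 7/10·R4.
R3 ← R3 − 141/130·R4.
Reading off the reduced rows gives x_1 = -3, x_2 = 3, x_3 = -1, x_4 = 6.

x_1 = -3, x_2 = 3, x_3 = -1, x_4 = 6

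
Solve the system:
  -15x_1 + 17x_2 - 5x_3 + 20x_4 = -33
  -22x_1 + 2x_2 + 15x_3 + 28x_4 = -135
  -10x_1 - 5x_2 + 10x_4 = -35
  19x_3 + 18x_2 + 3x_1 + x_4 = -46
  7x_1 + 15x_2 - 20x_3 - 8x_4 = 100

no solution

Row-reduce:
R1 ← R1 / (-15).
R2 ← R2 + 22·R1.
R3 ← R3 + 10·R1.
R4 ← R4 − 3·R1.
R5 ← R5 − 7·R1.
R2 ← R2 / (-344/15).
R1 ← R1 + 17/15·R2.
R3 ← R3 + 49/3·R2.
R4 ← R4 − 107/5·R2.
R5 ← R5 − 344/15·R2.
R3 ← R3 / (-4325/344).
R1 ← R1 + 265/344·R3.
R2 ← R2 + 335/344·R3.
R4 ← R4 − 13361/344·R3.
R4 ← R4 / (-3121/865).
R1 ← R1 + 194/173·R4.
R2 ← R2 − 42/173·R4.
R3 ← R3 − 164/865·R4.
Row 5 reduces to 0 = -2, a contradiction. The system is inconsistent.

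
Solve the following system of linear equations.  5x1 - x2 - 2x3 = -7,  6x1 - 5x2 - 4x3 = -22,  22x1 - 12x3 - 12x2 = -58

infinitely many solutions

Row-reduce:
R1 ← R1 / (5).
R2 ← R2 − 6·R1.
R3 ← R3 − 22·R1.
R2 ← R2 / (-19/5).
R1 ← R1 + 1/5·R2.
R3 ← R3 + 38/5·R2.
Rank is 2 with 3 unknowns, leaving x3 free.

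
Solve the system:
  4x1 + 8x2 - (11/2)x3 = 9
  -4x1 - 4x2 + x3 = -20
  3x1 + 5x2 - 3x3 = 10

no solution

Row-reduce:
R1 ← R1 / (4).
R2 ← R2 + 4·R1.
R3 ← R3 − 3·R1.
R2 ← R2 / (4).
R1 ← R1 − 2·R2.
R3 ← R3 + 1·R2.
Row 3 reduces to 0 = 1/2, a contradiction. The system is inconsistent.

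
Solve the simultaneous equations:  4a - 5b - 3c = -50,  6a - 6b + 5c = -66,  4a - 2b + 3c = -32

a = -5, b = 6, c = 0

Row-reduce the augmented matrix:
R1 ← R1 / (4).
R2 ← R2 − 6·R1.
R3 ← R3 − 4·R1.
R2 ← R2 / (3/2).
R1 ← R1 + 5/4·R2.
R3 ← R3 − 3·R2.
R3 ← R3 / (-13).
R1 ← R1 − 43/6·R3.
R2 ← R2 − 19/3·R3.
Reading off the reduced rows gives a = -5, b = 6, c = 0.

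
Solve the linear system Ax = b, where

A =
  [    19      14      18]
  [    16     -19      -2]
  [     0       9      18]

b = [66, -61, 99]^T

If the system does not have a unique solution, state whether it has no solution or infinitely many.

Row-reduce the augmented matrix:
R1 ← R1 / (19).
R2 ← R2 − 16·R1.
R2 ← R2 / (-585/19).
R1 ← R1 − 14/19·R2.
R3 ← R3 − 9·R2.
R3 ← R3 / (844/65).
R1 ← R1 − 314/585·R3.
R2 ← R2 − 326/585·R3.
Reading off the reduced rows gives x_1 = -2, x_2 = 1, x_3 = 5.

x_1 = -2, x_2 = 1, x_3 = 5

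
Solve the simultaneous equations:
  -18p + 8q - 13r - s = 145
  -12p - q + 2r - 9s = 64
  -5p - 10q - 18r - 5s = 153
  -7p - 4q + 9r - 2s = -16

p = -4, q = -1, r = -6, s = -3

Row-reduce the augmented matrix:
R1 ← R1 / (-18).
R2 ← R2 + 12·R1.
R3 ← R3 + 5·R1.
R4 ← R4 + 7·R1.
R2 ← R2 / (-19/3).
R1 ← R1 + 4/9·R2.
R3 ← R3 + 110/9·R2.
R4 ← R4 + 64/9·R2.
R3 ← R3 / (-1329/38).
R1 ← R1 + 1/38·R3.
R2 ← R2 + 32/19·R3.
R4 ← R4 − 79/38·R3.
R4 ← R4 / (33574/3987).
R1 ← R1 − 2519/3987·R4.
R2 ← R2 − 3065/3987·R4.
R3 ← R3 + 1295/3987·R4.
Reading off the reduced rows gives p = -4, q = -1, r = -6, s = -3.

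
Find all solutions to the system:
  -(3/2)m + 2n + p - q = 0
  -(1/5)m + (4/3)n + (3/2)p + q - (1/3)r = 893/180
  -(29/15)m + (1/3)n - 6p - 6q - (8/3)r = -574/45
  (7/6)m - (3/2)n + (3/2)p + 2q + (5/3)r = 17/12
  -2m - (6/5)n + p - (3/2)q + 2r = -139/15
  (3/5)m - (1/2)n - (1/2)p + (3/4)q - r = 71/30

m = 2, n = 4/3, p = 4/3, q = 1, r = -7/4

Row-reduce the augmented matrix:
R1 ← R1 / (-3/2).
R2 ← R2 + 1/5·R1.
R3 ← R3 + 29/15·R1.
R4 ← R4 − 7/6·R1.
R5 ← R5 + 2·R1.
R6 ← R6 − 3/5·R1.
R2 ← R2 / (16/15).
R1 ← R1 + 4/3·R2.
R3 ← R3 + 101/45·R2.
R4 ← R4 − 1/18·R2.
R5 ← R5 + 58/15·R2.
R6 ← R6 − 3/10·R2.
R3 ← R3 / (-1271/288).
R1 ← R1 − 25/24·R3.
R2 ← R2 − 41/32·R3.
R4 ← R4 − 1271/576·R3.
R5 ← R5 − 1109/240·R3.
R6 ← R6 + 31/64·R3.
Swap R4 and R5.
R4 ← R4 / (19139/12710).
R1 ← R1 − 1950/1271·R4.
R2 ← R2 − 12/31·R4.
R3 ← R3 − 670/1271·R4.
R6 ← R6 − 47/164·R4.
Swap R5 and R6.
R5 ← R5 / (-308/19139).
R1 ← R1 − 30140/19139·R5.
R2 ← R2 + 11240/19139·R5.
R3 ← R3 − 32930/19139·R5.
R4 ← R4 + 34760/19139·R5.
R6 reduces to 0 = 0, so the extra equation is consistent.
Reading off the reduced rows gives m = 2, n = 4/3, p = 4/3, q = 1, r = -7/4.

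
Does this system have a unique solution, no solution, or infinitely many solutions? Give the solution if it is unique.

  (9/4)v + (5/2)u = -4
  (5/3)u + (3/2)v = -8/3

Row-reduce:
R1 ← R1 / (5/2).
R2 ← R2 − 5/3·R1.
Rank is 1 with 2 unknowns, leaving v free.

infinitely many solutions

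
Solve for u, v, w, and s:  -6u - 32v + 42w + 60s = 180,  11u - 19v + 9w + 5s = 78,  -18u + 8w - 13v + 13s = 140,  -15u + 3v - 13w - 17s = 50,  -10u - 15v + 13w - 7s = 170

Row-reduce the augmented matrix:
R1 ← R1 / (-6).
R2 ← R2 − 11·R1.
R3 ← R3 + 18·R1.
R4 ← R4 + 15·R1.
R5 ← R5 + 10·R1.
R2 ← R2 / (-233/3).
R1 ← R1 − 16/3·R2.
R3 ← R3 − 83·R2.
R4 ← R4 − 83·R2.
R5 ← R5 − 115/3·R2.
R3 ← R3 / (-6080/233).
R1 ← R1 + 255/233·R3.
R2 ← R2 + 258/233·R3.
R4 ← R4 + 6080/233·R3.
R5 ← R5 + 3391/233·R3.
Swap R4 and R5.
R4 ← R4 / (-38977/1520).
R1 ← R1 + 77/304·R4.
R2 ← R2 − 297/760·R4.
R3 ← R3 − 2569/1520·R4.
R5 reduces to 0 = 0, so the extra equation is consistent.
Reading off the reduced rows gives u = -4, v = -6, w = 2, s = -2.

u = -4, v = -6, w = 2, s = -2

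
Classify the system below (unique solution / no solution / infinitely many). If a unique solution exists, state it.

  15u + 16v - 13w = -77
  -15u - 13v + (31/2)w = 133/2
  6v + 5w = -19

Row-reduce:
R1 ← R1 / (15).
R2 ← R2 + 15·R1.
R2 ← R2 / (3).
R1 ← R1 − 16/15·R2.
R3 ← R3 − 6·R2.
Row 3 reduces to 0 = 2, a contradiction. The system is inconsistent.

no solution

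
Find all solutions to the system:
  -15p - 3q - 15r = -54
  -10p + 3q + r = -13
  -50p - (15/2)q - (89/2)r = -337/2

infinitely many solutions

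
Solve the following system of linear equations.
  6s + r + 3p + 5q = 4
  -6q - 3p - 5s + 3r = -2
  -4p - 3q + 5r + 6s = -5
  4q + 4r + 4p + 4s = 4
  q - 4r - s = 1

Row-reduce:
R1 ← R1 / (3).
R2 ← R2 + 3·R1.
R3 ← R3 + 4·R1.
R4 ← R4 − 4·R1.
R2 ← R2 / (-1).
R1 ← R1 − 5/3·R2.
R3 ← R3 − 11/3·R2.
R4 ← R4 + 8/3·R2.
R5 ← R5 − 1·R2.
R3 ← R3 / (21).
R1 ← R1 − 7·R3.
R2 ← R2 + 4·R3.
R4 ← R4 + 8·R3.
R4 ← R4 / (4/63).
R1 ← R1 + 20/9·R4.
R2 ← R2 − 149/63·R4.
R3 ← R3 − 53/63·R4.
Row 5 reduces to 0 = 3, a contradiction. The system is inconsistent.

no solution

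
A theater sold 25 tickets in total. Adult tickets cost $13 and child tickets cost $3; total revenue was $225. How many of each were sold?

adult tickets: 15, child tickets: 10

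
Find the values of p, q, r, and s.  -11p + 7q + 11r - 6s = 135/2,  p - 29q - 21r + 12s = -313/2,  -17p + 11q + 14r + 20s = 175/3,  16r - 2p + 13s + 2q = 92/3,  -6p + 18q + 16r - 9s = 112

Row-reduce the augmented matrix:
R1 ← R1 / (-11).
R2 ← R2 − 1·R1.
R3 ← R3 + 17·R1.
R4 ← R4 + 2·R1.
R5 ← R5 + 6·R1.
R2 ← R2 / (-312/11).
R1 ← R1 + 7/11·R2.
R3 ← R3 − 2/11·R2.
R4 ← R4 − 8/11·R2.
R5 ← R5 − 156/11·R2.
R3 ← R3 / (-122/39).
R1 ← R1 + 43/78·R3.
R2 ← R2 − 55/78·R3.
R4 ← R4 − 526/39·R3.
R4 ← R4 / (17191/122).
R1 ← R1 + 2383/488·R4.
R2 ← R2 − 3031/488·R4.
R3 ← R3 + 2289/244·R4.
R5 reduces to 0 = 0, so the extra equation is consistent.
Reading off the reduced rows gives p = -1, q = 3, r = 5/2, s = -4/3.

p = -1, q = 3, r = 5/2, s = -4/3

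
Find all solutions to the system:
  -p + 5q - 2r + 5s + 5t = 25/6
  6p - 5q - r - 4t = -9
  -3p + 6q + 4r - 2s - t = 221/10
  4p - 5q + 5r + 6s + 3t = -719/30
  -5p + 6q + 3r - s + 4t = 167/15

p = -2/3, q = 3, r = 0, s = 1/5, t = -5/2

Row-reduce the augmented matrix:
R1 ← R1 / (-1).
R2 ← R2 − 6·R1.
R3 ← R3 + 3·R1.
R4 ← R4 − 4·R1.
R5 ← R5 + 5·R1.
R2 ← R2 / (25).
R1 ← R1 + 5·R2.
R3 ← R3 + 9·R2.
R4 ← R4 − 15·R2.
R5 ← R5 + 19·R2.
R3 ← R3 / (133/25).
R1 ← R1 + 3/5·R3.
R2 ← R2 + 13/25·R3.
R4 ← R4 − 24/5·R3.
R5 ← R5 − 78/25·R3.
R4 ← R4 / (1808/133).
R1 ← R1 − 40/133·R4.
R2 ← R2 − 79/133·R4.
R3 ← R3 + 155/133·R4.
R5 ← R5 − 58/133·R4.
R5 ← R5 / (2011/904).
R1 ← R1 + 191/226·R5.
R2 ← R2 + 351/1808·R5.
R3 ← R3 + 181/1808·R5.
R4 ← R4 − 1781/1808·R5.
Reading off the reduced rows gives p = -2/3, q = 3, r = 0, s = 1/5, t = -5/2.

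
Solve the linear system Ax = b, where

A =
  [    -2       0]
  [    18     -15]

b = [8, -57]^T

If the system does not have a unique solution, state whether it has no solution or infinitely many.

Row-reduce the augmented matrix:
R1 ← R1 / (-2).
R2 ← R2 − 18·R1.
R2 ← R2 / (-15).
Reading off the reduced rows gives x_1 = -4, x_2 = -1.

x_1 = -4, x_2 = -1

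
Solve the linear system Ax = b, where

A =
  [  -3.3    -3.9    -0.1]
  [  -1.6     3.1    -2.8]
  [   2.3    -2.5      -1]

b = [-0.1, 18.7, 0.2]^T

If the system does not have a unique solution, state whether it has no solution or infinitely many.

Row-reduce the augmented matrix:
R1 ← R1 / (-33/10).
R2 ← R2 + 8/5·R1.
R3 ← R3 − 23/10·R1.
R2 ← R2 / (549/110).
R1 ← R1 − 13/11·R2.
R3 ← R3 + 287/55·R2.
R3 ← R3 / (-64999/16470).
R1 ← R1 − 1123/1647·R3.
R2 ← R2 + 908/1647·R3.
Reading off the reduced rows gives x_1 = -1, x_2 = 1, x_3 = -5.

x_1 = -1, x_2 = 1, x_3 = -5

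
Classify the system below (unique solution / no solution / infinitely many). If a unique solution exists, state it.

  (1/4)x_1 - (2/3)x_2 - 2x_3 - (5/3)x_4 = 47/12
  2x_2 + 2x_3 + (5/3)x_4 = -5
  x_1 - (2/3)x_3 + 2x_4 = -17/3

Row-reduce:
R1 ← R1 / (1/4).
R3 ← R3 − 1·R1.
R2 ← R2 / (2).
R1 ← R1 + 8/3·R2.
R3 ← R3 − 8/3·R2.
R3 ← R3 / (14/3).
R1 ← R1 + 16/3·R3.
R2 ← R2 − 1·R3.
Rank is 3 with 4 unknowns, leaving x_4 free.

infinitely many solutions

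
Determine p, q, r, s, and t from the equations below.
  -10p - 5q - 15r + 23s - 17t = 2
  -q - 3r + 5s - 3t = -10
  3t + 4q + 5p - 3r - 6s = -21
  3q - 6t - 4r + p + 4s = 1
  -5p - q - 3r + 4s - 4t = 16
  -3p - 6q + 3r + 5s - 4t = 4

p = -5, q = 4, r = 3, s = 0, t = -1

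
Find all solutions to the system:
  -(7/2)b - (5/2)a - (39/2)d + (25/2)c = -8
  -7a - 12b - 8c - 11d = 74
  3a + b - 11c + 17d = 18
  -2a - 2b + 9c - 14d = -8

no solution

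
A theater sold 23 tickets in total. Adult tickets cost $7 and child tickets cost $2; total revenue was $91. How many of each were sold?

adult tickets: 9, child tickets: 14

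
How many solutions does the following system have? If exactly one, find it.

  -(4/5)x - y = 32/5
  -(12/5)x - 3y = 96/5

infinitely many solutions

Row-reduce:
R1 ← R1 / (-4/5).
R2 ← R2 + 12/5·R1.
Rank is 1 with 2 unknowns, leaving y free.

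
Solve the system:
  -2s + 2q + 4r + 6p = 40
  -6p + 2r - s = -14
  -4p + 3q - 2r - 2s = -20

Row-reduce:
R1 ← R1 / (6).
R2 ← R2 + 6·R1.
R3 ← R3 + 4·R1.
R2 ← R2 / (2).
R1 ← R1 − 1/3·R2.
R3 ← R3 − 13/3·R2.
R3 ← R3 / (-37/3).
R1 ← R1 + 1/3·R3.
R2 ← R2 − 3·R3.
Rank is 3 with 4 unknowns, leaving s free.

infinitely many solutions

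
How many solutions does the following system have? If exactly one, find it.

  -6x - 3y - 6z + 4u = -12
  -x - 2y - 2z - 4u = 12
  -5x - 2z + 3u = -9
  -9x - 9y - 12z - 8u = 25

Row-reduce:
R1 ← R1 / (-6).
R2 ← R2 + 1·R1.
R3 ← R3 + 5·R1.
R4 ← R4 + 9·R1.
R2 ← R2 / (-3/2).
R1 ← R1 − 1/2·R2.
R3 ← R3 − 5/2·R2.
R4 ← R4 + 9/2·R2.
R3 ← R3 / (4/3).
R1 ← R1 − 2/3·R3.
R2 ← R2 − 2/3·R3.
Row 4 reduces to 0 = 1, a contradiction. The system is inconsistent.

no solution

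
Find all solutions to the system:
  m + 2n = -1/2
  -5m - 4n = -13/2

From equation 1: m = -1/2 − 2·n.
Substitute into equation 2 and solve: n = -3/2.
Then m = 5/2.

m = 5/2, n = -3/2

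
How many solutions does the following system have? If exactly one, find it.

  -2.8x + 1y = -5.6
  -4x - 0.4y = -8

x = 2, y = 0

From equation 1: y = -28/5 + 14/5·x.
Substitute into equation 2 and solve: x = 2.
Then y = 0.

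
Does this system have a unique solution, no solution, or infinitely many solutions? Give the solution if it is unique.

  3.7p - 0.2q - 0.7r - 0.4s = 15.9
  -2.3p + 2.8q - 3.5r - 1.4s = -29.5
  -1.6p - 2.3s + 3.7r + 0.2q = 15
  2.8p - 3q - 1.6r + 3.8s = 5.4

p = 4, q = -6, r = 3, s = -5

Row-reduce the augmented matrix:
R1 ← R1 / (37/10).
R2 ← R2 + 23/10·R1.
R3 ← R3 + 8/5·R1.
R4 ← R4 − 14/5·R1.
R2 ← R2 / (99/37).
R1 ← R1 + 2/37·R2.
R3 ← R3 − 21/185·R2.
R4 ← R4 + 527/185·R2.
R3 ← R3 / (5881/1650).
R1 ← R1 + 133/495·R3.
R2 ← R2 + 728/495·R3.
R4 ← R4 + 13018/2475·R3.
R4 ← R4 / (-35248/29405).
R1 ← R1 + 1897/5881·R4.
R2 ← R2 + 9455/5881·R4.
R3 ← R3 + 3965/5881·R4.
Reading off the reduced rows gives p = 4, q = -6, r = 3, s = -5.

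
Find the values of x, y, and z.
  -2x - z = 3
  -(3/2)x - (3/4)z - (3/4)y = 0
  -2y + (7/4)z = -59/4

x = 1, y = 3, z = -5

Row-reduce the augmented matrix:
R1 ← R1 / (-2).
R2 ← R2 + 3/2·R1.
R2 ← R2 / (-3/4).
R3 ← R3 + 2·R2.
R3 ← R3 / (7/4).
R1 ← R1 − 1/2·R3.
Reading off the reduced rows gives x = 1, y = 3, z = -5.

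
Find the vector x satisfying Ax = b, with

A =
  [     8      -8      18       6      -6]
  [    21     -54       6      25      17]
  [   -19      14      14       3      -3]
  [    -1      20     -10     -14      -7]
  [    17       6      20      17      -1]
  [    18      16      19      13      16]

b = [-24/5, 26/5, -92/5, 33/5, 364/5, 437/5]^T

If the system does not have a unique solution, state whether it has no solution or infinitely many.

Row-reduce the augmented matrix:
R1 ← R1 / (8).
R2 ← R2 − 21·R1.
R3 ← R3 + 19·R1.
R4 ← R4 + 1·R1.
R5 ← R5 − 17·R1.
R6 ← R6 − 18·R1.
R2 ← R2 / (-33).
R1 ← R1 + 1·R2.
R3 ← R3 + 5·R2.
R4 ← R4 − 19·R2.
R5 ← R5 − 23·R2.
R6 ← R6 − 34·R2.
R3 ← R3 / (63).
R1 ← R1 − 7/2·R3.
R2 ← R2 − 5/4·R3.
R4 ← R4 + 63/2·R3.
R5 ← R5 + 47·R3.
R6 ← R6 + 64·R3.
Swap R4 and R5.
R4 ← R4 / (46820/2079).
R1 ← R1 + 122/297·R4.
R2 ← R2 + 2473/4158·R4.
R3 ← R3 − 523/2079·R4.
R6 ← R6 − 52246/2079·R4.
Swap R5 and R6.
R5 ← R5 / (240963/11705).
R1 ← R1 + 2107/11705·R5.
R2 ← R2 + 892/11705·R5.
R3 ← R3 + 6481/11705·R5.
R4 ← R4 − 9358/11705·R5.
R6 reduces to 0 = 0, so the extra equation is consistent.
Reading off the reduced rows gives x_1 = 2, x_2 = 2, x_3 = -6/5, x_4 = 3, x_5 = 1/5.

x_1 = 2, x_2 = 2, x_3 = -6/5, x_4 = 3, x_5 = 1/5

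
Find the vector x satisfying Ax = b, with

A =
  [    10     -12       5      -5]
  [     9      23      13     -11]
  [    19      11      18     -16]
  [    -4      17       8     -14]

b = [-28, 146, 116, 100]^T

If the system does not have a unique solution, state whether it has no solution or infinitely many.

no solution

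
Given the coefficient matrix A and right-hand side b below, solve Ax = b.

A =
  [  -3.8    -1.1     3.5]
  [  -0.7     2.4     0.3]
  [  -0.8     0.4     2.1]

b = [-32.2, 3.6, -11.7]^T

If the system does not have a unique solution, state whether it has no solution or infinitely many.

x_1 = 3, x_2 = 3, x_3 = -5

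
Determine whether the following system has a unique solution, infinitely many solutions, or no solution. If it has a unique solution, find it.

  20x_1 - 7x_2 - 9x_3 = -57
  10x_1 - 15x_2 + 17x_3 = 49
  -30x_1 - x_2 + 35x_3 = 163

Row-reduce:
R1 ← R1 / (20).
R2 ← R2 − 10·R1.
R3 ← R3 + 30·R1.
R2 ← R2 / (-23/2).
R1 ← R1 + 7/20·R2.
R3 ← R3 + 23/2·R2.
Rank is 2 with 3 unknowns, leaving x_3 free.

infinitely many solutions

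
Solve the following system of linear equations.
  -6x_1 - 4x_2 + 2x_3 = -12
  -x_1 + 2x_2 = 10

Row-reduce:
R1 ← R1 / (-6).
R2 ← R2 + 1·R1.
R2 ← R2 / (8/3).
R1 ← R1 − 2/3·R2.
Rank is 2 with 3 unknowns, leaving x_3 free.

infinitely many solutions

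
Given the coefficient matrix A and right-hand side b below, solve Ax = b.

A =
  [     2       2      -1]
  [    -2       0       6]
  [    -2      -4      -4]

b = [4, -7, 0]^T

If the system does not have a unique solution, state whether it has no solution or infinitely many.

no solution

Row-reduce:
R1 ← R1 / (2).
R2 ← R2 + 2·R1.
R3 ← R3 + 2·R1.
R2 ← R2 / (2).
R1 ← R1 − 1·R2.
R3 ← R3 + 2·R2.
Row 3 reduces to 0 = 1, a contradiction. The system is inconsistent.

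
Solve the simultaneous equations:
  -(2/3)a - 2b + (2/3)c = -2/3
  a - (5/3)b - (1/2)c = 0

infinitely many solutions

Row-reduce:
R1 ← R1 / (-2/3).
R2 ← R2 − 1·R1.
R2 ← R2 / (-14/3).
R1 ← R1 − 3·R2.
Rank is 2 with 3 unknowns, leaving c free.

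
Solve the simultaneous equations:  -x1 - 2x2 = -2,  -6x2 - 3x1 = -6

Row-reduce:
R1 ← R1 / (-1).
R2 ← R2 + 3·R1.
Rank is 1 with 2 unknowns, leaving x2 free.

infinitely many solutions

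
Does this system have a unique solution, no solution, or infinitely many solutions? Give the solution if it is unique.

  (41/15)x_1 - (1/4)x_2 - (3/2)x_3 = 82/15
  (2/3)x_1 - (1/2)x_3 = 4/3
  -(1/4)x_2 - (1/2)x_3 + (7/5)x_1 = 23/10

no solution

Row-reduce:
R1 ← R1 / (41/15).
R2 ← R2 − 2/3·R1.
R3 ← R3 − 7/5·R1.
R2 ← R2 / (5/82).
R1 ← R1 + 15/164·R2.
R3 ← R3 + 5/41·R2.
Row 3 reduces to 0 = -1/2, a contradiction. The system is inconsistent.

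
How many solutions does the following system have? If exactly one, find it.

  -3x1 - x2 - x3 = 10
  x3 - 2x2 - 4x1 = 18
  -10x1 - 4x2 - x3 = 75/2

no solution

Row-reduce:
R1 ← R1 / (-3).
R2 ← R2 + 4·R1.
R3 ← R3 + 10·R1.
R2 ← R2 / (-2/3).
R1 ← R1 − 1/3·R2.
R3 ← R3 + 2/3·R2.
Row 3 reduces to 0 = -1/2, a contradiction. The system is inconsistent.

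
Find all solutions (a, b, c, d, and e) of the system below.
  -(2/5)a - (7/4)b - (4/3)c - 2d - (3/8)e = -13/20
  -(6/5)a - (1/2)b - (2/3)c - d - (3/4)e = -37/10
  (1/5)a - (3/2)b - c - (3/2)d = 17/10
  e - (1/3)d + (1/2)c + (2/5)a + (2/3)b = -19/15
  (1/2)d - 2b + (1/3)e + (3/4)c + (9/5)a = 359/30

Row-reduce:
R1 ← R1 / (-2/5).
R2 ← R2 + 6/5·R1.
R3 ← R3 − 1/5·R1.
R4 ← R4 − 2/5·R1.
R5 ← R5 − 9/5·R1.
R2 ← R2 / (19/4).
R1 ← R1 − 35/8·R2.
R3 ← R3 + 19/8·R2.
R4 ← R4 + 13/12·R2.
R5 ← R5 + 79/8·R2.
Swap R3 and R4.
R3 ← R3 / (-25/342).
R1 ← R1 − 5/19·R3.
R2 ← R2 − 40/57·R3.
R5 ← R5 − 383/228·R3.
Swap R4 and R5.
R4 ← R4 / (-638/25).
R1 ← R1 + 39/10·R4.
R2 ← R2 + 52/5·R4.
R3 ← R3 − 408/25·R4.
Row 5 reduces to 0 = 1/2, a contradiction. The system is inconsistent.

no solution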